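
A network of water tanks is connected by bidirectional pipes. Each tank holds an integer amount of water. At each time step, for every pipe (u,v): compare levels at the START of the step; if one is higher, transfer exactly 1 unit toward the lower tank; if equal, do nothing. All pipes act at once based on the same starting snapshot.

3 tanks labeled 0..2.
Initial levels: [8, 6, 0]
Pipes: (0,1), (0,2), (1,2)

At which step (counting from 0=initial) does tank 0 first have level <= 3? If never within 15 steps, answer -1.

Answer: -1

Derivation:
Step 1: flows [0->1,0->2,1->2] -> levels [6 6 2]
Step 2: flows [0=1,0->2,1->2] -> levels [5 5 4]
Step 3: flows [0=1,0->2,1->2] -> levels [4 4 6]
Step 4: flows [0=1,2->0,2->1] -> levels [5 5 4]
  -> period-2 cycle (repeats step 2); tank 0 never drops to <=3
Tank 0 never reaches <=3 within 15 steps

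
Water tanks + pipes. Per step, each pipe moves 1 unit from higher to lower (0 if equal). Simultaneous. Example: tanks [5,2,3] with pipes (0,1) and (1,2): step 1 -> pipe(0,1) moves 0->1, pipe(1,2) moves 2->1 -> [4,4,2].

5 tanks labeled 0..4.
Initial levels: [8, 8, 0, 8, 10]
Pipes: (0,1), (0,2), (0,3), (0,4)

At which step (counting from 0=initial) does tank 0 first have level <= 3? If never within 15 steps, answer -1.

Step 1: flows [0=1,0->2,0=3,4->0] -> levels [8 8 1 8 9]
Step 2: flows [0=1,0->2,0=3,4->0] -> levels [8 8 2 8 8]
Step 3: flows [0=1,0->2,0=3,0=4] -> levels [7 8 3 8 8]
Step 4: flows [1->0,0->2,3->0,4->0] -> levels [9 7 4 7 7]
Step 5: flows [0->1,0->2,0->3,0->4] -> levels [5 8 5 8 8]
Step 6: flows [1->0,0=2,3->0,4->0] -> levels [8 7 5 7 7]
Step 7: flows [0->1,0->2,0->3,0->4] -> levels [4 8 6 8 8]
Step 8: flows [1->0,2->0,3->0,4->0] -> levels [8 7 5 7 7]
  -> period-2 cycle (repeats step 6); tank 0 never drops to <=3
Tank 0 never reaches <=3 within 15 steps

Answer: -1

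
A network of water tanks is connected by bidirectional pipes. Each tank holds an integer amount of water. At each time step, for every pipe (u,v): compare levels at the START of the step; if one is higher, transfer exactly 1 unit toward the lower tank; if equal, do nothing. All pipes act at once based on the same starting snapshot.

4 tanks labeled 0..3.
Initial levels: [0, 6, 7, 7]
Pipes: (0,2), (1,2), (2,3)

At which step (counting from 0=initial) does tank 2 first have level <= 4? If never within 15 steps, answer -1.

Step 1: flows [2->0,2->1,2=3] -> levels [1 7 5 7]
Step 2: flows [2->0,1->2,3->2] -> levels [2 6 6 6]
Step 3: flows [2->0,1=2,2=3] -> levels [3 6 5 6]
Step 4: flows [2->0,1->2,3->2] -> levels [4 5 6 5]
Step 5: flows [2->0,2->1,2->3] -> levels [5 6 3 6]
Tank 2 first reaches <=4 at step 5

Answer: 5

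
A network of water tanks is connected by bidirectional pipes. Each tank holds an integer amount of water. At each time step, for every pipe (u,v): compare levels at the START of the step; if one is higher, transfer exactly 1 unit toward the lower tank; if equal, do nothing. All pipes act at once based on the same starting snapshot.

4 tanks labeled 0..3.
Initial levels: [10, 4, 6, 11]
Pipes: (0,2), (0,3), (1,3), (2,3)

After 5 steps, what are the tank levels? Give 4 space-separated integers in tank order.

Answer: 8 7 7 9

Derivation:
Step 1: flows [0->2,3->0,3->1,3->2] -> levels [10 5 8 8]
Step 2: flows [0->2,0->3,3->1,2=3] -> levels [8 6 9 8]
Step 3: flows [2->0,0=3,3->1,2->3] -> levels [9 7 7 8]
Step 4: flows [0->2,0->3,3->1,3->2] -> levels [7 8 9 7]
Step 5: flows [2->0,0=3,1->3,2->3] -> levels [8 7 7 9]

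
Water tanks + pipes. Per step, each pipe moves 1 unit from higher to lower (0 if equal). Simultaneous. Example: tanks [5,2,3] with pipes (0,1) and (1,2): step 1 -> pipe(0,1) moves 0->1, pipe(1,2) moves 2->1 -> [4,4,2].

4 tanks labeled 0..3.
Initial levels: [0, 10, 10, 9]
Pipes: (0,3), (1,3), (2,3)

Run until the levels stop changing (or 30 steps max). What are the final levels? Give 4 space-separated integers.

Step 1: flows [3->0,1->3,2->3] -> levels [1 9 9 10]
Step 2: flows [3->0,3->1,3->2] -> levels [2 10 10 7]
Step 3: flows [3->0,1->3,2->3] -> levels [3 9 9 8]
Step 4: flows [3->0,1->3,2->3] -> levels [4 8 8 9]
Step 5: flows [3->0,3->1,3->2] -> levels [5 9 9 6]
Step 6: flows [3->0,1->3,2->3] -> levels [6 8 8 7]
Step 7: flows [3->0,1->3,2->3] -> levels [7 7 7 8]
Step 8: flows [3->0,3->1,3->2] -> levels [8 8 8 5]
Step 9: flows [0->3,1->3,2->3] -> levels [7 7 7 8]
  -> period-2 cycle: step 9 state = step 7 state; never stabilizes
  -> state at step 30: (30-7) mod 2 = 1, same as step 8 -> [8 8 8 5]

Answer: 8 8 8 5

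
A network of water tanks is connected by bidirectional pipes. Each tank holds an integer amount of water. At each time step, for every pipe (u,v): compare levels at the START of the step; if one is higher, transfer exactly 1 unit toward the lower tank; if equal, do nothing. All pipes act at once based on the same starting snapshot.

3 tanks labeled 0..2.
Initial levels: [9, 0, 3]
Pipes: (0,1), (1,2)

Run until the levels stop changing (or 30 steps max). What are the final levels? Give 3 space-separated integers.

Answer: 4 4 4

Derivation:
Step 1: flows [0->1,2->1] -> levels [8 2 2]
Step 2: flows [0->1,1=2] -> levels [7 3 2]
Step 3: flows [0->1,1->2] -> levels [6 3 3]
Step 4: flows [0->1,1=2] -> levels [5 4 3]
Step 5: flows [0->1,1->2] -> levels [4 4 4]
Step 6: flows [0=1,1=2] -> levels [4 4 4]
  -> stable (no change)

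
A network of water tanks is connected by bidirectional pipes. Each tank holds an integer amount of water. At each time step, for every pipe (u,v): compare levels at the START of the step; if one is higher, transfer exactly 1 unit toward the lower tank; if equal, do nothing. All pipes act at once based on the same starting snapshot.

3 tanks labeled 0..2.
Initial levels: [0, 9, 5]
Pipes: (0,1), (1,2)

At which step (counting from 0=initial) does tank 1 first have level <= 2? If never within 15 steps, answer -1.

Answer: -1

Derivation:
Step 1: flows [1->0,1->2] -> levels [1 7 6]
Step 2: flows [1->0,1->2] -> levels [2 5 7]
Step 3: flows [1->0,2->1] -> levels [3 5 6]
Step 4: flows [1->0,2->1] -> levels [4 5 5]
Step 5: flows [1->0,1=2] -> levels [5 4 5]
Step 6: flows [0->1,2->1] -> levels [4 6 4]
Step 7: flows [1->0,1->2] -> levels [5 4 5]
  -> period-2 cycle (repeats step 5); tank 1 never drops to <=2
Tank 1 never reaches <=2 within 15 steps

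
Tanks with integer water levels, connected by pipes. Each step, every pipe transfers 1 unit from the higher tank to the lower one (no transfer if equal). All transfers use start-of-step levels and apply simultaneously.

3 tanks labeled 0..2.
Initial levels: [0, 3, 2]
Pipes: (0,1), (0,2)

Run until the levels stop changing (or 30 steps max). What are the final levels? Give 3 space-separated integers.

Step 1: flows [1->0,2->0] -> levels [2 2 1]
Step 2: flows [0=1,0->2] -> levels [1 2 2]
Step 3: flows [1->0,2->0] -> levels [3 1 1]
Step 4: flows [0->1,0->2] -> levels [1 2 2]
  -> period-2 cycle: step 4 state = step 2 state; never stabilizes
  -> state at step 30: (30-2) mod 2 = 0, same as step 2 -> [1 2 2]

Answer: 1 2 2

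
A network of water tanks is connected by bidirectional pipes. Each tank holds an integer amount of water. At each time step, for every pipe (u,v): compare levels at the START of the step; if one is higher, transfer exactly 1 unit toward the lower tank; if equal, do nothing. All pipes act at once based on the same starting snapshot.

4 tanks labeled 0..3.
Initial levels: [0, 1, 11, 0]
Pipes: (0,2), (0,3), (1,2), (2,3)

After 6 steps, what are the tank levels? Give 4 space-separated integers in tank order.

Step 1: flows [2->0,0=3,2->1,2->3] -> levels [1 2 8 1]
Step 2: flows [2->0,0=3,2->1,2->3] -> levels [2 3 5 2]
Step 3: flows [2->0,0=3,2->1,2->3] -> levels [3 4 2 3]
Step 4: flows [0->2,0=3,1->2,3->2] -> levels [2 3 5 2]
  -> period-2 cycle: step 4 state = step 2 state
  -> state at step 6: (6-2) mod 2 = 0, same as step 2 -> [2 3 5 2]

Answer: 2 3 5 2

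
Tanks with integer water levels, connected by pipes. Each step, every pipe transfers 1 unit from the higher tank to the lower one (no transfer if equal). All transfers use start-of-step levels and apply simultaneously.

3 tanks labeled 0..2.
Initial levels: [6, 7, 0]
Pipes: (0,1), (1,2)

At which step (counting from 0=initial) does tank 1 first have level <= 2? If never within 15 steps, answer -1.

Step 1: flows [1->0,1->2] -> levels [7 5 1]
Step 2: flows [0->1,1->2] -> levels [6 5 2]
Step 3: flows [0->1,1->2] -> levels [5 5 3]
Step 4: flows [0=1,1->2] -> levels [5 4 4]
Step 5: flows [0->1,1=2] -> levels [4 5 4]
Step 6: flows [1->0,1->2] -> levels [5 3 5]
Step 7: flows [0->1,2->1] -> levels [4 5 4]
  -> period-2 cycle (repeats step 5); tank 1 never drops to <=2
Tank 1 never reaches <=2 within 15 steps

Answer: -1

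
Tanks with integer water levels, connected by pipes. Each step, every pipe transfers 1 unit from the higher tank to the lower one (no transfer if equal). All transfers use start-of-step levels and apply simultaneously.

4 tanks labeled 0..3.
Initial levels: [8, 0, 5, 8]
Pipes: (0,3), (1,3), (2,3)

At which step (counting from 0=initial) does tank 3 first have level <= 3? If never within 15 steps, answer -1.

Step 1: flows [0=3,3->1,3->2] -> levels [8 1 6 6]
Step 2: flows [0->3,3->1,2=3] -> levels [7 2 6 6]
Step 3: flows [0->3,3->1,2=3] -> levels [6 3 6 6]
Step 4: flows [0=3,3->1,2=3] -> levels [6 4 6 5]
Step 5: flows [0->3,3->1,2->3] -> levels [5 5 5 6]
Step 6: flows [3->0,3->1,3->2] -> levels [6 6 6 3]
Tank 3 first reaches <=3 at step 6

Answer: 6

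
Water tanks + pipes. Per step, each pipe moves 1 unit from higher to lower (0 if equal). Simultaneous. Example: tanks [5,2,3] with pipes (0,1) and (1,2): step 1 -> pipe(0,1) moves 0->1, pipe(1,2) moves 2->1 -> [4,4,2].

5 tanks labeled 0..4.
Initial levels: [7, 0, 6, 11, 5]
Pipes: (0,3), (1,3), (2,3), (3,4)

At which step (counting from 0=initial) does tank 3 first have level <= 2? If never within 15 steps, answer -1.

Answer: -1

Derivation:
Step 1: flows [3->0,3->1,3->2,3->4] -> levels [8 1 7 7 6]
Step 2: flows [0->3,3->1,2=3,3->4] -> levels [7 2 7 6 7]
Step 3: flows [0->3,3->1,2->3,4->3] -> levels [6 3 6 8 6]
Step 4: flows [3->0,3->1,3->2,3->4] -> levels [7 4 7 4 7]
Step 5: flows [0->3,1=3,2->3,4->3] -> levels [6 4 6 7 6]
Step 6: flows [3->0,3->1,3->2,3->4] -> levels [7 5 7 3 7]
Step 7: flows [0->3,1->3,2->3,4->3] -> levels [6 4 6 7 6]
  -> period-2 cycle (repeats step 5); tank 3 never drops to <=2
Tank 3 never reaches <=2 within 15 steps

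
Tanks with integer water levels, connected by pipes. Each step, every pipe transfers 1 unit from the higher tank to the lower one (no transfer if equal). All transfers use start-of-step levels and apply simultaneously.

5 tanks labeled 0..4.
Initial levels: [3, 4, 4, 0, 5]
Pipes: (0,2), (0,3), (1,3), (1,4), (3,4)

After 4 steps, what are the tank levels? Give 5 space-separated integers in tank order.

Step 1: flows [2->0,0->3,1->3,4->1,4->3] -> levels [3 4 3 3 3]
Step 2: flows [0=2,0=3,1->3,1->4,3=4] -> levels [3 2 3 4 4]
Step 3: flows [0=2,3->0,3->1,4->1,3=4] -> levels [4 4 3 2 3]
Step 4: flows [0->2,0->3,1->3,1->4,4->3] -> levels [2 2 4 5 3]

Answer: 2 2 4 5 3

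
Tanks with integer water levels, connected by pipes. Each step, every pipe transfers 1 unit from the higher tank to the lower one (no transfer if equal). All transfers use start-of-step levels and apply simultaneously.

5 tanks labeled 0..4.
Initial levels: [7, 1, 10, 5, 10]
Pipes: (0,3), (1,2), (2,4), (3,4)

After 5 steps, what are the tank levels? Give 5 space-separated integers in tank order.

Step 1: flows [0->3,2->1,2=4,4->3] -> levels [6 2 9 7 9]
Step 2: flows [3->0,2->1,2=4,4->3] -> levels [7 3 8 7 8]
Step 3: flows [0=3,2->1,2=4,4->3] -> levels [7 4 7 8 7]
Step 4: flows [3->0,2->1,2=4,3->4] -> levels [8 5 6 6 8]
Step 5: flows [0->3,2->1,4->2,4->3] -> levels [7 6 6 8 6]

Answer: 7 6 6 8 6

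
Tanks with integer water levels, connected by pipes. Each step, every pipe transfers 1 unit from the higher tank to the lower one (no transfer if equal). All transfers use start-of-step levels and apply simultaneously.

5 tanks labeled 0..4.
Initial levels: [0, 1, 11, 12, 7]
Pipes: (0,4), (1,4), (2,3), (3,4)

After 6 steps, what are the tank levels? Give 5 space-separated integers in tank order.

Answer: 5 5 9 8 4

Derivation:
Step 1: flows [4->0,4->1,3->2,3->4] -> levels [1 2 12 10 6]
Step 2: flows [4->0,4->1,2->3,3->4] -> levels [2 3 11 10 5]
Step 3: flows [4->0,4->1,2->3,3->4] -> levels [3 4 10 10 4]
Step 4: flows [4->0,1=4,2=3,3->4] -> levels [4 4 10 9 4]
Step 5: flows [0=4,1=4,2->3,3->4] -> levels [4 4 9 9 5]
Step 6: flows [4->0,4->1,2=3,3->4] -> levels [5 5 9 8 4]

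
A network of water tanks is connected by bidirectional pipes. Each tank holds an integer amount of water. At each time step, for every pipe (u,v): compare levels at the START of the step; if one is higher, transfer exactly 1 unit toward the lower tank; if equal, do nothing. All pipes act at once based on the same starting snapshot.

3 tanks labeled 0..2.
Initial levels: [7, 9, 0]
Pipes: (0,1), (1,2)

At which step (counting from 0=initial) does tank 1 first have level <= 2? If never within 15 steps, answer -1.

Step 1: flows [1->0,1->2] -> levels [8 7 1]
Step 2: flows [0->1,1->2] -> levels [7 7 2]
Step 3: flows [0=1,1->2] -> levels [7 6 3]
Step 4: flows [0->1,1->2] -> levels [6 6 4]
Step 5: flows [0=1,1->2] -> levels [6 5 5]
Step 6: flows [0->1,1=2] -> levels [5 6 5]
Step 7: flows [1->0,1->2] -> levels [6 4 6]
Step 8: flows [0->1,2->1] -> levels [5 6 5]
  -> period-2 cycle (repeats step 6); tank 1 never drops to <=2
Tank 1 never reaches <=2 within 15 steps

Answer: -1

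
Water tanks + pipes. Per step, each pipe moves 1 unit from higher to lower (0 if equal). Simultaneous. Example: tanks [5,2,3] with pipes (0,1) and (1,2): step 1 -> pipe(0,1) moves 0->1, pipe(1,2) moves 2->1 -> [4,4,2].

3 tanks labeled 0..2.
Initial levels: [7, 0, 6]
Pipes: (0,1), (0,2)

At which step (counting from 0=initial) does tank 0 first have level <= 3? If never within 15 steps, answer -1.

Step 1: flows [0->1,0->2] -> levels [5 1 7]
Step 2: flows [0->1,2->0] -> levels [5 2 6]
Step 3: flows [0->1,2->0] -> levels [5 3 5]
Step 4: flows [0->1,0=2] -> levels [4 4 5]
Step 5: flows [0=1,2->0] -> levels [5 4 4]
Step 6: flows [0->1,0->2] -> levels [3 5 5]
Tank 0 first reaches <=3 at step 6

Answer: 6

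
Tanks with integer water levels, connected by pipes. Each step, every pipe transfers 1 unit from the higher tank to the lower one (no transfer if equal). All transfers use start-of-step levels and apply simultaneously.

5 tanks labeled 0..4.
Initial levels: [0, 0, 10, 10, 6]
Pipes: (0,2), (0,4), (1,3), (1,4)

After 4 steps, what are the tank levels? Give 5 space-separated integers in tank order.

Step 1: flows [2->0,4->0,3->1,4->1] -> levels [2 2 9 9 4]
Step 2: flows [2->0,4->0,3->1,4->1] -> levels [4 4 8 8 2]
Step 3: flows [2->0,0->4,3->1,1->4] -> levels [4 4 7 7 4]
Step 4: flows [2->0,0=4,3->1,1=4] -> levels [5 5 6 6 4]

Answer: 5 5 6 6 4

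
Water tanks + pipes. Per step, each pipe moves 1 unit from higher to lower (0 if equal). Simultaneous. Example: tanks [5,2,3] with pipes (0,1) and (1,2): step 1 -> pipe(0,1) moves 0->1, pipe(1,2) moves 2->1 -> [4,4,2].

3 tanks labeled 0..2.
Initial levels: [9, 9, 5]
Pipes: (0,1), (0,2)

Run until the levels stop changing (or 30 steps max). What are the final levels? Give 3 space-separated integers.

Step 1: flows [0=1,0->2] -> levels [8 9 6]
Step 2: flows [1->0,0->2] -> levels [8 8 7]
Step 3: flows [0=1,0->2] -> levels [7 8 8]
Step 4: flows [1->0,2->0] -> levels [9 7 7]
Step 5: flows [0->1,0->2] -> levels [7 8 8]
  -> period-2 cycle: step 5 state = step 3 state; never stabilizes
  -> state at step 30: (30-3) mod 2 = 1, same as step 4 -> [9 7 7]

Answer: 9 7 7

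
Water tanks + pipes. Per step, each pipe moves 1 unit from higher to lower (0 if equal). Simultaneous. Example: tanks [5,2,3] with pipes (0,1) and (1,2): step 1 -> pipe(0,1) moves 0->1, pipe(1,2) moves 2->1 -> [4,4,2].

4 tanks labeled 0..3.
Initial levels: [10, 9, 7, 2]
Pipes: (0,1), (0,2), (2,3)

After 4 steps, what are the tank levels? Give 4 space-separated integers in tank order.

Answer: 7 8 7 6

Derivation:
Step 1: flows [0->1,0->2,2->3] -> levels [8 10 7 3]
Step 2: flows [1->0,0->2,2->3] -> levels [8 9 7 4]
Step 3: flows [1->0,0->2,2->3] -> levels [8 8 7 5]
Step 4: flows [0=1,0->2,2->3] -> levels [7 8 7 6]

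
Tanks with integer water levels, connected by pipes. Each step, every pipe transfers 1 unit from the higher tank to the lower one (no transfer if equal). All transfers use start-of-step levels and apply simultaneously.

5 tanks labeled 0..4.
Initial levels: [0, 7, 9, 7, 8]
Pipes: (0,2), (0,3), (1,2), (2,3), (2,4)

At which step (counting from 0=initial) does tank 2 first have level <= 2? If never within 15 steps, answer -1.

Answer: -1

Derivation:
Step 1: flows [2->0,3->0,2->1,2->3,2->4] -> levels [2 8 5 7 9]
Step 2: flows [2->0,3->0,1->2,3->2,4->2] -> levels [4 7 7 5 8]
Step 3: flows [2->0,3->0,1=2,2->3,4->2] -> levels [6 7 6 5 7]
Step 4: flows [0=2,0->3,1->2,2->3,4->2] -> levels [5 6 7 7 6]
Step 5: flows [2->0,3->0,2->1,2=3,2->4] -> levels [7 7 4 6 7]
Step 6: flows [0->2,0->3,1->2,3->2,4->2] -> levels [5 6 8 6 6]
Step 7: flows [2->0,3->0,2->1,2->3,2->4] -> levels [7 7 4 6 7]
  -> period-2 cycle (repeats step 5); tank 2 never drops to <=2
Tank 2 never reaches <=2 within 15 steps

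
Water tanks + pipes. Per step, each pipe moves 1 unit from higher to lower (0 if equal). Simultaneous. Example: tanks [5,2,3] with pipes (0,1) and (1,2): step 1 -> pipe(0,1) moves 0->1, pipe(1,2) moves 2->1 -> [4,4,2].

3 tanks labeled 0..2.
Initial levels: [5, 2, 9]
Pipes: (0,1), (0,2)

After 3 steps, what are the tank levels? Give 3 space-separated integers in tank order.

Step 1: flows [0->1,2->0] -> levels [5 3 8]
Step 2: flows [0->1,2->0] -> levels [5 4 7]
Step 3: flows [0->1,2->0] -> levels [5 5 6]

Answer: 5 5 6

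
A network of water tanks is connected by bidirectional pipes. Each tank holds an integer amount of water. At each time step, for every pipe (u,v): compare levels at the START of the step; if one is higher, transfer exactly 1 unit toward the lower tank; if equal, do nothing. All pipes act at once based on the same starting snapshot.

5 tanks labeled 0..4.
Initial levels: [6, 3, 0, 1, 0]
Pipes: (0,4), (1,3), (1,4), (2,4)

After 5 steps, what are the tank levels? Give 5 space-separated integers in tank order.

Step 1: flows [0->4,1->3,1->4,2=4] -> levels [5 1 0 2 2]
Step 2: flows [0->4,3->1,4->1,4->2] -> levels [4 3 1 1 1]
Step 3: flows [0->4,1->3,1->4,2=4] -> levels [3 1 1 2 3]
Step 4: flows [0=4,3->1,4->1,4->2] -> levels [3 3 2 1 1]
Step 5: flows [0->4,1->3,1->4,2->4] -> levels [2 1 1 2 4]

Answer: 2 1 1 2 4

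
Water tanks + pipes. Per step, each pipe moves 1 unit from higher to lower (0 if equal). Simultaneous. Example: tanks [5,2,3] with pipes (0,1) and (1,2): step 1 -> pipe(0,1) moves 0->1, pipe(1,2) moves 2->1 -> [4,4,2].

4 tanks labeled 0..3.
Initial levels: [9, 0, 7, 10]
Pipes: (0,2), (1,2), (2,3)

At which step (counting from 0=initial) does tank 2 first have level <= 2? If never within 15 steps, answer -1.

Answer: -1

Derivation:
Step 1: flows [0->2,2->1,3->2] -> levels [8 1 8 9]
Step 2: flows [0=2,2->1,3->2] -> levels [8 2 8 8]
Step 3: flows [0=2,2->1,2=3] -> levels [8 3 7 8]
Step 4: flows [0->2,2->1,3->2] -> levels [7 4 8 7]
Step 5: flows [2->0,2->1,2->3] -> levels [8 5 5 8]
Step 6: flows [0->2,1=2,3->2] -> levels [7 5 7 7]
Step 7: flows [0=2,2->1,2=3] -> levels [7 6 6 7]
Step 8: flows [0->2,1=2,3->2] -> levels [6 6 8 6]
Step 9: flows [2->0,2->1,2->3] -> levels [7 7 5 7]
Step 10: flows [0->2,1->2,3->2] -> levels [6 6 8 6]
  -> period-2 cycle (repeats step 8); tank 2 never drops to <=2
Tank 2 never reaches <=2 within 15 steps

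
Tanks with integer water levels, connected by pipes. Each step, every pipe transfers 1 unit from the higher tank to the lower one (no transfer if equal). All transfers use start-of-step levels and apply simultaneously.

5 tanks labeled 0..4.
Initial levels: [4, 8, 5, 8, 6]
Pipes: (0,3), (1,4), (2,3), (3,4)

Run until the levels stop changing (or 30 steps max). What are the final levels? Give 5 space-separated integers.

Step 1: flows [3->0,1->4,3->2,3->4] -> levels [5 7 6 5 8]
Step 2: flows [0=3,4->1,2->3,4->3] -> levels [5 8 5 7 6]
Step 3: flows [3->0,1->4,3->2,3->4] -> levels [6 7 6 4 8]
Step 4: flows [0->3,4->1,2->3,4->3] -> levels [5 8 5 7 6]
  -> period-2 cycle: step 4 state = step 2 state; never stabilizes
  -> state at step 30: (30-2) mod 2 = 0, same as step 2 -> [5 8 5 7 6]

Answer: 5 8 5 7 6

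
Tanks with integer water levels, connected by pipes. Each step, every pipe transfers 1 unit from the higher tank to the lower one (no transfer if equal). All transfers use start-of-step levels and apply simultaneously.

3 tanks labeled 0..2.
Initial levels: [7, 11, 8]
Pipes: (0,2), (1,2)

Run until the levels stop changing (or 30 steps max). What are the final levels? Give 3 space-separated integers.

Answer: 8 8 10

Derivation:
Step 1: flows [2->0,1->2] -> levels [8 10 8]
Step 2: flows [0=2,1->2] -> levels [8 9 9]
Step 3: flows [2->0,1=2] -> levels [9 9 8]
Step 4: flows [0->2,1->2] -> levels [8 8 10]
Step 5: flows [2->0,2->1] -> levels [9 9 8]
  -> period-2 cycle: step 5 state = step 3 state; never stabilizes
  -> state at step 30: (30-3) mod 2 = 1, same as step 4 -> [8 8 10]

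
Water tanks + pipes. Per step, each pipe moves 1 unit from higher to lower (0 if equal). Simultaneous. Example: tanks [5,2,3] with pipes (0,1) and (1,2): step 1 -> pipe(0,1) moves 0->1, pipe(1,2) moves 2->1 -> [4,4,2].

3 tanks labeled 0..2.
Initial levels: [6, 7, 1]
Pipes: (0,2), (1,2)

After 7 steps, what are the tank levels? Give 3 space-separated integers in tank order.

Step 1: flows [0->2,1->2] -> levels [5 6 3]
Step 2: flows [0->2,1->2] -> levels [4 5 5]
Step 3: flows [2->0,1=2] -> levels [5 5 4]
Step 4: flows [0->2,1->2] -> levels [4 4 6]
Step 5: flows [2->0,2->1] -> levels [5 5 4]
  -> period-2 cycle: step 5 state = step 3 state
  -> state at step 7: (7-3) mod 2 = 0, same as step 3 -> [5 5 4]

Answer: 5 5 4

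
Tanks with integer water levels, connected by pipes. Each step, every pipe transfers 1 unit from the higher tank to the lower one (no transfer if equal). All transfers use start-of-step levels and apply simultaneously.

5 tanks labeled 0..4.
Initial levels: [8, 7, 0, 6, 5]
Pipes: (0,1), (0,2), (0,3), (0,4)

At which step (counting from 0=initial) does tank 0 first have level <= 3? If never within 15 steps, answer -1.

Step 1: flows [0->1,0->2,0->3,0->4] -> levels [4 8 1 7 6]
Step 2: flows [1->0,0->2,3->0,4->0] -> levels [6 7 2 6 5]
Step 3: flows [1->0,0->2,0=3,0->4] -> levels [5 6 3 6 6]
Step 4: flows [1->0,0->2,3->0,4->0] -> levels [7 5 4 5 5]
Step 5: flows [0->1,0->2,0->3,0->4] -> levels [3 6 5 6 6]
Tank 0 first reaches <=3 at step 5

Answer: 5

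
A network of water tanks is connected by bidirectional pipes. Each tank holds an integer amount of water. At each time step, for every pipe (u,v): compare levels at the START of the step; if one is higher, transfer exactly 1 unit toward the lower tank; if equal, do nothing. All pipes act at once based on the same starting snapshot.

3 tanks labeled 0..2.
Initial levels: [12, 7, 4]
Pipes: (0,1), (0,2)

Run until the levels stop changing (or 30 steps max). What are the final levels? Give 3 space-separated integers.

Answer: 7 8 8

Derivation:
Step 1: flows [0->1,0->2] -> levels [10 8 5]
Step 2: flows [0->1,0->2] -> levels [8 9 6]
Step 3: flows [1->0,0->2] -> levels [8 8 7]
Step 4: flows [0=1,0->2] -> levels [7 8 8]
Step 5: flows [1->0,2->0] -> levels [9 7 7]
Step 6: flows [0->1,0->2] -> levels [7 8 8]
  -> period-2 cycle: step 6 state = step 4 state; never stabilizes
  -> state at step 30: (30-4) mod 2 = 0, same as step 4 -> [7 8 8]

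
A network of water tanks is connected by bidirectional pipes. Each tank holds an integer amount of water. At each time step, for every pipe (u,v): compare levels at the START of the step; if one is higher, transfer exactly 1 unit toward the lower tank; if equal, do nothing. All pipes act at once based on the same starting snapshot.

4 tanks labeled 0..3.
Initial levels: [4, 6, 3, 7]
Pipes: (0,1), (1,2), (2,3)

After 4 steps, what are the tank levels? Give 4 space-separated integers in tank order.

Answer: 4 6 4 6

Derivation:
Step 1: flows [1->0,1->2,3->2] -> levels [5 4 5 6]
Step 2: flows [0->1,2->1,3->2] -> levels [4 6 5 5]
Step 3: flows [1->0,1->2,2=3] -> levels [5 4 6 5]
Step 4: flows [0->1,2->1,2->3] -> levels [4 6 4 6]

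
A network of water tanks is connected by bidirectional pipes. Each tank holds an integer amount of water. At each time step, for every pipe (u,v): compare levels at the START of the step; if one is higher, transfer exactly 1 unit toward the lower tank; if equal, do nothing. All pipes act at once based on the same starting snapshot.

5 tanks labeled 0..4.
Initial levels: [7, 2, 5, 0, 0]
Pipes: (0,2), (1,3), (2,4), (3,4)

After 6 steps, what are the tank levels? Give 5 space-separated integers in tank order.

Step 1: flows [0->2,1->3,2->4,3=4] -> levels [6 1 5 1 1]
Step 2: flows [0->2,1=3,2->4,3=4] -> levels [5 1 5 1 2]
Step 3: flows [0=2,1=3,2->4,4->3] -> levels [5 1 4 2 2]
Step 4: flows [0->2,3->1,2->4,3=4] -> levels [4 2 4 1 3]
Step 5: flows [0=2,1->3,2->4,4->3] -> levels [4 1 3 3 3]
Step 6: flows [0->2,3->1,2=4,3=4] -> levels [3 2 4 2 3]

Answer: 3 2 4 2 3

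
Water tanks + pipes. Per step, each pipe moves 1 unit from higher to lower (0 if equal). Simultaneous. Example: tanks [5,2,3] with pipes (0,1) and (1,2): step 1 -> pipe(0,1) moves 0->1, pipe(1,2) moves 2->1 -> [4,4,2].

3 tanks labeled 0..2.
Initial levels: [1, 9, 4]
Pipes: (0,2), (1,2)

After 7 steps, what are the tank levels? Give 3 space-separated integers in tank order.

Step 1: flows [2->0,1->2] -> levels [2 8 4]
Step 2: flows [2->0,1->2] -> levels [3 7 4]
Step 3: flows [2->0,1->2] -> levels [4 6 4]
Step 4: flows [0=2,1->2] -> levels [4 5 5]
Step 5: flows [2->0,1=2] -> levels [5 5 4]
Step 6: flows [0->2,1->2] -> levels [4 4 6]
Step 7: flows [2->0,2->1] -> levels [5 5 4]

Answer: 5 5 4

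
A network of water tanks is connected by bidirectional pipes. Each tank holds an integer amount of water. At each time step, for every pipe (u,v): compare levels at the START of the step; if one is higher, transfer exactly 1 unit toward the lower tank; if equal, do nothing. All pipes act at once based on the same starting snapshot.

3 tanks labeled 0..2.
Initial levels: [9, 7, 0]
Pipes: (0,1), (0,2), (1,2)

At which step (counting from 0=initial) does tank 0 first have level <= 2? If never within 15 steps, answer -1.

Answer: -1

Derivation:
Step 1: flows [0->1,0->2,1->2] -> levels [7 7 2]
Step 2: flows [0=1,0->2,1->2] -> levels [6 6 4]
Step 3: flows [0=1,0->2,1->2] -> levels [5 5 6]
Step 4: flows [0=1,2->0,2->1] -> levels [6 6 4]
  -> period-2 cycle (repeats step 2); tank 0 never drops to <=2
Tank 0 never reaches <=2 within 15 steps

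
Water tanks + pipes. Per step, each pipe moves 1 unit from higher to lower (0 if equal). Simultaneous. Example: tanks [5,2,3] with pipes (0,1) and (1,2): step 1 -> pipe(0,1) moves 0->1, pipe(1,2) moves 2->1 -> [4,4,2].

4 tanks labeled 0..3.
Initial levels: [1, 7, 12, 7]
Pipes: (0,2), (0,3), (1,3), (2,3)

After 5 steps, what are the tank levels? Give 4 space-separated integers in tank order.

Step 1: flows [2->0,3->0,1=3,2->3] -> levels [3 7 10 7]
Step 2: flows [2->0,3->0,1=3,2->3] -> levels [5 7 8 7]
Step 3: flows [2->0,3->0,1=3,2->3] -> levels [7 7 6 7]
Step 4: flows [0->2,0=3,1=3,3->2] -> levels [6 7 8 6]
Step 5: flows [2->0,0=3,1->3,2->3] -> levels [7 6 6 8]

Answer: 7 6 6 8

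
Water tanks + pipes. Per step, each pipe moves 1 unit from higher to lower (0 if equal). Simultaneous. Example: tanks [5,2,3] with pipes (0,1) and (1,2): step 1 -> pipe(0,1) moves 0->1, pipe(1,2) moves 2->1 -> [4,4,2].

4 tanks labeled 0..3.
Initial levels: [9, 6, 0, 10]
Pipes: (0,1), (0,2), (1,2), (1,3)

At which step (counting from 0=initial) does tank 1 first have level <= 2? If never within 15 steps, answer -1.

Answer: -1

Derivation:
Step 1: flows [0->1,0->2,1->2,3->1] -> levels [7 7 2 9]
Step 2: flows [0=1,0->2,1->2,3->1] -> levels [6 7 4 8]
Step 3: flows [1->0,0->2,1->2,3->1] -> levels [6 6 6 7]
Step 4: flows [0=1,0=2,1=2,3->1] -> levels [6 7 6 6]
Step 5: flows [1->0,0=2,1->2,1->3] -> levels [7 4 7 7]
Step 6: flows [0->1,0=2,2->1,3->1] -> levels [6 7 6 6]
  -> period-2 cycle (repeats step 4); tank 1 never drops to <=2
Tank 1 never reaches <=2 within 15 steps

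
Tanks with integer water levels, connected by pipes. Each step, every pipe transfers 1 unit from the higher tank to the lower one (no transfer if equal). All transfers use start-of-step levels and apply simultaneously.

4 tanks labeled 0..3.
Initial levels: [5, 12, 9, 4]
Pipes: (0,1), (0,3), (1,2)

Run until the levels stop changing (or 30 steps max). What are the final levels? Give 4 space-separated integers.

Answer: 8 7 8 7

Derivation:
Step 1: flows [1->0,0->3,1->2] -> levels [5 10 10 5]
Step 2: flows [1->0,0=3,1=2] -> levels [6 9 10 5]
Step 3: flows [1->0,0->3,2->1] -> levels [6 9 9 6]
Step 4: flows [1->0,0=3,1=2] -> levels [7 8 9 6]
Step 5: flows [1->0,0->3,2->1] -> levels [7 8 8 7]
Step 6: flows [1->0,0=3,1=2] -> levels [8 7 8 7]
Step 7: flows [0->1,0->3,2->1] -> levels [6 9 7 8]
Step 8: flows [1->0,3->0,1->2] -> levels [8 7 8 7]
  -> period-2 cycle: step 8 state = step 6 state; never stabilizes
  -> state at step 30: (30-6) mod 2 = 0, same as step 6 -> [8 7 8 7]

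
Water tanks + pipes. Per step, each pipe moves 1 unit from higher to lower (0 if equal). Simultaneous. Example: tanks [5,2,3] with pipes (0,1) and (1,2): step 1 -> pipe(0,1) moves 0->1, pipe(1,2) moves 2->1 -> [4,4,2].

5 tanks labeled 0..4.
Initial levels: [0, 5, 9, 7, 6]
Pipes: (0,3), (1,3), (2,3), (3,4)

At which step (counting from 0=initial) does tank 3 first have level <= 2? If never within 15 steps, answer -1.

Answer: -1

Derivation:
Step 1: flows [3->0,3->1,2->3,3->4] -> levels [1 6 8 5 7]
Step 2: flows [3->0,1->3,2->3,4->3] -> levels [2 5 7 7 6]
Step 3: flows [3->0,3->1,2=3,3->4] -> levels [3 6 7 4 7]
Step 4: flows [3->0,1->3,2->3,4->3] -> levels [4 5 6 6 6]
Step 5: flows [3->0,3->1,2=3,3=4] -> levels [5 6 6 4 6]
Step 6: flows [0->3,1->3,2->3,4->3] -> levels [4 5 5 8 5]
Step 7: flows [3->0,3->1,3->2,3->4] -> levels [5 6 6 4 6]
  -> period-2 cycle (repeats step 5); tank 3 never drops to <=2
Tank 3 never reaches <=2 within 15 steps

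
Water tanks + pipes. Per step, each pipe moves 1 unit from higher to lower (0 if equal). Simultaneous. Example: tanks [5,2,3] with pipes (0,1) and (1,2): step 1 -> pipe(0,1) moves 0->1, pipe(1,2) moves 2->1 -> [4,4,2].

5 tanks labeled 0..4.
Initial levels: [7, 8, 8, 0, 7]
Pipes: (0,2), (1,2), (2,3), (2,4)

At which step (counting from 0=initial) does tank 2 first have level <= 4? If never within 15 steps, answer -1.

Answer: 5

Derivation:
Step 1: flows [2->0,1=2,2->3,2->4] -> levels [8 8 5 1 8]
Step 2: flows [0->2,1->2,2->3,4->2] -> levels [7 7 7 2 7]
Step 3: flows [0=2,1=2,2->3,2=4] -> levels [7 7 6 3 7]
Step 4: flows [0->2,1->2,2->3,4->2] -> levels [6 6 8 4 6]
Step 5: flows [2->0,2->1,2->3,2->4] -> levels [7 7 4 5 7]
Tank 2 first reaches <=4 at step 5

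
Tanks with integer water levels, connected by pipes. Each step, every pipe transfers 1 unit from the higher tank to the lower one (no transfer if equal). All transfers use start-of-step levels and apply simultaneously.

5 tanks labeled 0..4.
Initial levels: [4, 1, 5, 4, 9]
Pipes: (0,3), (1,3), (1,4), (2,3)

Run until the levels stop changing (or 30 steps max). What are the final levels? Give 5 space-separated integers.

Step 1: flows [0=3,3->1,4->1,2->3] -> levels [4 3 4 4 8]
Step 2: flows [0=3,3->1,4->1,2=3] -> levels [4 5 4 3 7]
Step 3: flows [0->3,1->3,4->1,2->3] -> levels [3 5 3 6 6]
Step 4: flows [3->0,3->1,4->1,3->2] -> levels [4 7 4 3 5]
Step 5: flows [0->3,1->3,1->4,2->3] -> levels [3 5 3 6 6]
  -> period-2 cycle: step 5 state = step 3 state; never stabilizes
  -> state at step 30: (30-3) mod 2 = 1, same as step 4 -> [4 7 4 3 5]

Answer: 4 7 4 3 5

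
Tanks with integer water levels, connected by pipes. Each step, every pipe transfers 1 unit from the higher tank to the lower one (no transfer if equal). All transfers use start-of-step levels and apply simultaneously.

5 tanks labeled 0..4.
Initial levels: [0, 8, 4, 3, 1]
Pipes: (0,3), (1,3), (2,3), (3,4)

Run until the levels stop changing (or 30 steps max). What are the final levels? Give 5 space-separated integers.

Answer: 3 5 3 2 3

Derivation:
Step 1: flows [3->0,1->3,2->3,3->4] -> levels [1 7 3 3 2]
Step 2: flows [3->0,1->3,2=3,3->4] -> levels [2 6 3 2 3]
Step 3: flows [0=3,1->3,2->3,4->3] -> levels [2 5 2 5 2]
Step 4: flows [3->0,1=3,3->2,3->4] -> levels [3 5 3 2 3]
Step 5: flows [0->3,1->3,2->3,4->3] -> levels [2 4 2 6 2]
Step 6: flows [3->0,3->1,3->2,3->4] -> levels [3 5 3 2 3]
  -> period-2 cycle: step 6 state = step 4 state; never stabilizes
  -> state at step 30: (30-4) mod 2 = 0, same as step 4 -> [3 5 3 2 3]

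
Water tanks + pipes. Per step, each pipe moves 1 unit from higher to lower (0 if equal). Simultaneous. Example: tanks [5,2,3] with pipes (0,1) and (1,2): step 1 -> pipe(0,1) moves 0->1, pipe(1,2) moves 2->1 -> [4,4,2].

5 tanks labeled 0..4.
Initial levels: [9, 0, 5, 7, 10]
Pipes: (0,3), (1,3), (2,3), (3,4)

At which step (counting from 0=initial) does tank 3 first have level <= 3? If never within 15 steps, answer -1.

Answer: -1

Derivation:
Step 1: flows [0->3,3->1,3->2,4->3] -> levels [8 1 6 7 9]
Step 2: flows [0->3,3->1,3->2,4->3] -> levels [7 2 7 7 8]
Step 3: flows [0=3,3->1,2=3,4->3] -> levels [7 3 7 7 7]
Step 4: flows [0=3,3->1,2=3,3=4] -> levels [7 4 7 6 7]
Step 5: flows [0->3,3->1,2->3,4->3] -> levels [6 5 6 8 6]
Step 6: flows [3->0,3->1,3->2,3->4] -> levels [7 6 7 4 7]
Step 7: flows [0->3,1->3,2->3,4->3] -> levels [6 5 6 8 6]
  -> period-2 cycle (repeats step 5); tank 3 never drops to <=3
Tank 3 never reaches <=3 within 15 steps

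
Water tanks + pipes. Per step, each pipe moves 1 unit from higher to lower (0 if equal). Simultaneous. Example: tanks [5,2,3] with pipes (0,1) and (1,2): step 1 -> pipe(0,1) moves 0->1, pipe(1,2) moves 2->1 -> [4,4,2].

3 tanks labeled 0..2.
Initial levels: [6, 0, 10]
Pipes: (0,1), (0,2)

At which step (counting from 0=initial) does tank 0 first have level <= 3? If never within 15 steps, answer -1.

Answer: -1

Derivation:
Step 1: flows [0->1,2->0] -> levels [6 1 9]
Step 2: flows [0->1,2->0] -> levels [6 2 8]
Step 3: flows [0->1,2->0] -> levels [6 3 7]
Step 4: flows [0->1,2->0] -> levels [6 4 6]
Step 5: flows [0->1,0=2] -> levels [5 5 6]
Step 6: flows [0=1,2->0] -> levels [6 5 5]
Step 7: flows [0->1,0->2] -> levels [4 6 6]
Step 8: flows [1->0,2->0] -> levels [6 5 5]
  -> period-2 cycle (repeats step 6); tank 0 never drops to <=3
Tank 0 never reaches <=3 within 15 steps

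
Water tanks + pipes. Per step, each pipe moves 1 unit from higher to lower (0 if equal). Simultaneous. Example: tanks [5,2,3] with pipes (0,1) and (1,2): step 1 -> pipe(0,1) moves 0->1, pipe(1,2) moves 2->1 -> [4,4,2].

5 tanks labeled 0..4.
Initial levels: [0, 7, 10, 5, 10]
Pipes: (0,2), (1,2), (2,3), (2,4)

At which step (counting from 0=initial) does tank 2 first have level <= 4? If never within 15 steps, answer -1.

Step 1: flows [2->0,2->1,2->3,2=4] -> levels [1 8 7 6 10]
Step 2: flows [2->0,1->2,2->3,4->2] -> levels [2 7 7 7 9]
Step 3: flows [2->0,1=2,2=3,4->2] -> levels [3 7 7 7 8]
Step 4: flows [2->0,1=2,2=3,4->2] -> levels [4 7 7 7 7]
Step 5: flows [2->0,1=2,2=3,2=4] -> levels [5 7 6 7 7]
Step 6: flows [2->0,1->2,3->2,4->2] -> levels [6 6 8 6 6]
Step 7: flows [2->0,2->1,2->3,2->4] -> levels [7 7 4 7 7]
Tank 2 first reaches <=4 at step 7

Answer: 7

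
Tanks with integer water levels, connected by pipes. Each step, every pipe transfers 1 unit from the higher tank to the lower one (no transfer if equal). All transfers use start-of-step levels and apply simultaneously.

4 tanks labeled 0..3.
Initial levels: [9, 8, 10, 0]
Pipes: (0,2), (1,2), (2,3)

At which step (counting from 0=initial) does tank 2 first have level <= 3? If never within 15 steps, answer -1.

Answer: -1

Derivation:
Step 1: flows [2->0,2->1,2->3] -> levels [10 9 7 1]
Step 2: flows [0->2,1->2,2->3] -> levels [9 8 8 2]
Step 3: flows [0->2,1=2,2->3] -> levels [8 8 8 3]
Step 4: flows [0=2,1=2,2->3] -> levels [8 8 7 4]
Step 5: flows [0->2,1->2,2->3] -> levels [7 7 8 5]
Step 6: flows [2->0,2->1,2->3] -> levels [8 8 5 6]
Step 7: flows [0->2,1->2,3->2] -> levels [7 7 8 5]
  -> period-2 cycle (repeats step 5); tank 2 never drops to <=3
Tank 2 never reaches <=3 within 15 steps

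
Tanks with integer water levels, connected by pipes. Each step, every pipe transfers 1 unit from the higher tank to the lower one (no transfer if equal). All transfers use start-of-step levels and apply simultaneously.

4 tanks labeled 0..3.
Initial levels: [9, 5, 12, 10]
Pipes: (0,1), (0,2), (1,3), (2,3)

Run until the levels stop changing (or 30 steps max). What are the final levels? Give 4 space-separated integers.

Step 1: flows [0->1,2->0,3->1,2->3] -> levels [9 7 10 10]
Step 2: flows [0->1,2->0,3->1,2=3] -> levels [9 9 9 9]
Step 3: flows [0=1,0=2,1=3,2=3] -> levels [9 9 9 9]
  -> stable (no change)

Answer: 9 9 9 9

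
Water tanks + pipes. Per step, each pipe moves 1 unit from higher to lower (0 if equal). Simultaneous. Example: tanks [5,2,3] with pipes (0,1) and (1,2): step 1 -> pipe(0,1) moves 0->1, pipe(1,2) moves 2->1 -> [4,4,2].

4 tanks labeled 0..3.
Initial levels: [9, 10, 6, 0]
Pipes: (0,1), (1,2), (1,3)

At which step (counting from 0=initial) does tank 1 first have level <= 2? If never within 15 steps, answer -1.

Answer: -1

Derivation:
Step 1: flows [1->0,1->2,1->3] -> levels [10 7 7 1]
Step 2: flows [0->1,1=2,1->3] -> levels [9 7 7 2]
Step 3: flows [0->1,1=2,1->3] -> levels [8 7 7 3]
Step 4: flows [0->1,1=2,1->3] -> levels [7 7 7 4]
Step 5: flows [0=1,1=2,1->3] -> levels [7 6 7 5]
Step 6: flows [0->1,2->1,1->3] -> levels [6 7 6 6]
Step 7: flows [1->0,1->2,1->3] -> levels [7 4 7 7]
Step 8: flows [0->1,2->1,3->1] -> levels [6 7 6 6]
  -> period-2 cycle (repeats step 6); tank 1 never drops to <=2
Tank 1 never reaches <=2 within 15 steps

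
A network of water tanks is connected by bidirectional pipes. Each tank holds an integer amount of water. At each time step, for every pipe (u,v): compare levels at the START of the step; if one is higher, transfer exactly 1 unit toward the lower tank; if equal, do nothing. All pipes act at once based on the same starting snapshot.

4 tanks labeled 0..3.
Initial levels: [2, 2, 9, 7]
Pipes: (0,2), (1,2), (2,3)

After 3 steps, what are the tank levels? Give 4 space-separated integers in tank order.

Step 1: flows [2->0,2->1,2->3] -> levels [3 3 6 8]
Step 2: flows [2->0,2->1,3->2] -> levels [4 4 5 7]
Step 3: flows [2->0,2->1,3->2] -> levels [5 5 4 6]

Answer: 5 5 4 6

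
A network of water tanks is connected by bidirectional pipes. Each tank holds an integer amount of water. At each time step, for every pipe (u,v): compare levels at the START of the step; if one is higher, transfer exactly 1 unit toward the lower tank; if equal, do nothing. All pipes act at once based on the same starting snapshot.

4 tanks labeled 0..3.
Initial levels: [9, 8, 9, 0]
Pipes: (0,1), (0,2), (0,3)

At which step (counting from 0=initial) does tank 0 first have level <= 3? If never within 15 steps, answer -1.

Step 1: flows [0->1,0=2,0->3] -> levels [7 9 9 1]
Step 2: flows [1->0,2->0,0->3] -> levels [8 8 8 2]
Step 3: flows [0=1,0=2,0->3] -> levels [7 8 8 3]
Step 4: flows [1->0,2->0,0->3] -> levels [8 7 7 4]
Step 5: flows [0->1,0->2,0->3] -> levels [5 8 8 5]
Step 6: flows [1->0,2->0,0=3] -> levels [7 7 7 5]
Step 7: flows [0=1,0=2,0->3] -> levels [6 7 7 6]
Step 8: flows [1->0,2->0,0=3] -> levels [8 6 6 6]
Step 9: flows [0->1,0->2,0->3] -> levels [5 7 7 7]
Step 10: flows [1->0,2->0,3->0] -> levels [8 6 6 6]
  -> period-2 cycle (repeats step 8); tank 0 never drops to <=3
Tank 0 never reaches <=3 within 15 steps

Answer: -1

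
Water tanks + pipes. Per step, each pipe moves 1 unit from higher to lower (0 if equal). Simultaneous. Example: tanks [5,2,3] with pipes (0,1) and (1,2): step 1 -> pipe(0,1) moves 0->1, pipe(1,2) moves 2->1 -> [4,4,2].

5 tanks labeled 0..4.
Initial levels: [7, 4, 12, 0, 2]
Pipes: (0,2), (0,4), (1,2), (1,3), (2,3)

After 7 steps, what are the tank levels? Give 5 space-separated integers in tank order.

Answer: 5 5 5 5 5

Derivation:
Step 1: flows [2->0,0->4,2->1,1->3,2->3] -> levels [7 4 9 2 3]
Step 2: flows [2->0,0->4,2->1,1->3,2->3] -> levels [7 4 6 4 4]
Step 3: flows [0->2,0->4,2->1,1=3,2->3] -> levels [5 5 5 5 5]
Step 4: flows [0=2,0=4,1=2,1=3,2=3] -> levels [5 5 5 5 5]
  -> stable; steps 5..7 unchanged -> [5 5 5 5 5]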